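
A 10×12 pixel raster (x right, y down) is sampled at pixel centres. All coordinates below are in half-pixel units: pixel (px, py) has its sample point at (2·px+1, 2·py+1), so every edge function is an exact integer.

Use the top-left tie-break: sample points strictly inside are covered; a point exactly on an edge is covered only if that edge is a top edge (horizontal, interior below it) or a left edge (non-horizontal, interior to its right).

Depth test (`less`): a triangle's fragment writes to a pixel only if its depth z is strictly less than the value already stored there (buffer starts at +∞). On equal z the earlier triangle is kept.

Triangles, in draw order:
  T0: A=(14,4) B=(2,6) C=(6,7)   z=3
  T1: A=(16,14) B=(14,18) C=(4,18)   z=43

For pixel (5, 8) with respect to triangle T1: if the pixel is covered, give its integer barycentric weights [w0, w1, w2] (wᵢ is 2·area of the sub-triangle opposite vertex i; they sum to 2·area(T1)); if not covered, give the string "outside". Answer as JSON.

T0:
  2·area = 20  (B↔C swapped to make it positive)
  edge (14, 4)→(6, 7): d=(-8,3) right/bottom  bias=-1
  edge (6, 7)→(2, 6): d=(-4,-1) top-left  bias=+0
  edge (2, 6)→(14, 4): d=(12,-2) top-left  bias=+0
    (4,2)@(9, 5): e=[7,11,2] → #
    (5,2)@(11, 5): e=[1,13,6] → #
    (6,2)@(13, 5): e=[-5,15,10] → ·
    (4,3)@(9, 7): e=[-9,3,26] → ·
    (5,3)@(11, 7): e=[-15,5,30] → ·
  covered (2 px):
    · · · · · · · · · ·
    · · · · · · · · · ·
    · · · · # # · · · ·
    · · · · · · · · · ·
    · · · · · · · · · ·
    · · · · · · · · · ·
    · · · · · · · · · ·
    · · · · · · · · · ·
    · · · · · · · · · ·
    · · · · · · · · · ·
    · · · · · · · · · ·
    · · · · · · · · · ·
T1:
  2·area = 40
  edge (16, 14)→(14, 18): d=(-2,4) right/bottom  bias=-1
  edge (14, 18)→(4, 18): d=(-10,0) right/bottom  bias=-1
  edge (4, 18)→(16, 14): d=(12,-4) top-left  bias=+0
    (9,6)@(19, 13): e=[-10,50,0] → ·  [on edge]
    (6,7)@(13, 15): e=[10,30,0] → #  [on edge]
    (7,7)@(15, 15): e=[2,30,8] → #
    (8,7)@(17, 15): e=[-6,30,16] → ·
    (3,8)@(7, 17): e=[30,10,0] → #  [on edge]
    (4,8)@(9, 17): e=[22,10,8] → #
    (5,8)@(11, 17): e=[14,10,16] → #
    (7,8)@(15, 17): e=[-2,10,32] → ·
    (0,9)@(1, 19): e=[50,-10,0] → ·  [on edge]
    (3,9)@(7, 19): e=[26,-10,24] → ·
    (4,9)@(9, 19): e=[18,-10,32] → ·
    (5,9)@(11, 19): e=[10,-10,40] → ·
  covered (6 px):
    · · · · · · · · · ·
    · · · · · · · · · ·
    · · · · · · · · · ·
    · · · · · · · · · ·
    · · · · · · · · · ·
    · · · · · · · · · ·
    · · · · · · · · · ·
    · · · · · · # # · ·
    · · · # # # # · · ·
    · · · · · · · · · ·
    · · · · · · · · · ·
    · · · · · · · · · ·

Final: [10,16,14]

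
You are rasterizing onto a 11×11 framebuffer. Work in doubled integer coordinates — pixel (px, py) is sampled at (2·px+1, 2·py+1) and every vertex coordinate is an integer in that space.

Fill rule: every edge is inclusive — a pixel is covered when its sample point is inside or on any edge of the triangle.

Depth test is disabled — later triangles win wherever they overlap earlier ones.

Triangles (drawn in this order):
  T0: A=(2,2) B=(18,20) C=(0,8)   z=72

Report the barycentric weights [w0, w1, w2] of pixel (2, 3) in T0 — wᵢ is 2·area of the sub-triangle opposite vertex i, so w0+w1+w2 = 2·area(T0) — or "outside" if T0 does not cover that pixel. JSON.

T0:
  2·area = 132
  edge (2, 2)→(18, 20): d=(16,18) inclusive
  edge (18, 20)→(0, 8): d=(-18,-12) inclusive
  edge (0, 8)→(2, 2): d=(2,-6) inclusive
    (0,2)@(1, 5): e=[66,66,0] → X  [on edge]
    (1,2)@(3, 5): e=[30,90,12] → X
    (2,2)@(5, 5): e=[-6,114,24] → .
    (0,3)@(1, 7): e=[98,30,4] → X
    (2,3)@(5, 7): e=[26,78,28] → X
    (3,3)@(7, 7): e=[-10,102,40] → .
    (0,4)@(1, 9): e=[130,-6,8] → .
    (1,4)@(3, 9): e=[94,18,20] → X
    (3,4)@(7, 9): e=[22,66,44] → X
    (4,4)@(9, 9): e=[-14,90,56] → .
    (1,5)@(3, 11): e=[126,-18,24] → .
    (2,5)@(5, 11): e=[90,6,36] → X
  covered (17 px):
    . . . . . . . . . . .
    . . . . . . . . . . .
    X X . . . . . . . . .
    X X X . . . . . . . .
    . X X X . . . . . . .
    . . X X X . . . . . .
    . . . . X X . . . . .
    . . . . . X X . . . .
    . . . . . . . X . . .
    . . . . . . . . X . .
    . . . . . . . . . . .

Answer: [78,28,26]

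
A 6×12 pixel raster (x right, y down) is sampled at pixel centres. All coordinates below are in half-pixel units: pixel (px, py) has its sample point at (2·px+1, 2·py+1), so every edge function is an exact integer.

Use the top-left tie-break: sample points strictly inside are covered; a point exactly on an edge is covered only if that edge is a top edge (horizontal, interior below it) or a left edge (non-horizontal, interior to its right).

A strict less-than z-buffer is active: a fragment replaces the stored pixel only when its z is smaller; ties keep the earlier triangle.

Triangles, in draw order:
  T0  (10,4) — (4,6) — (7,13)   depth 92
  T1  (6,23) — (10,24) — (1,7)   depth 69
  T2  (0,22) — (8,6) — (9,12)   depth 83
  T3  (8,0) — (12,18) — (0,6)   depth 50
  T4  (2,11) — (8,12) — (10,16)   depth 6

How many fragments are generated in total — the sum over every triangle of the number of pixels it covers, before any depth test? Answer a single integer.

T0:
  2·area = 48  (B↔C swapped to make it positive)
  edge (10, 4)→(7, 13): d=(-3,9) right/bottom  bias=-1
  edge (7, 13)→(4, 6): d=(-3,-7) top-left  bias=+0
  edge (4, 6)→(10, 4): d=(6,-2) top-left  bias=+0
    (5,0)@(11, 1): e=[0,64,-16] → .  [on edge]
    (3,2)@(7, 5): e=[24,24,0] → X  [on edge]
    (4,2)@(9, 5): e=[6,38,4] → X
    (5,2)@(11, 5): e=[-12,52,8] → .
    (0,3)@(1, 7): e=[72,-24,0] → .  [on edge]
    (2,3)@(5, 7): e=[36,4,8] → X
    (4,3)@(9, 7): e=[0,32,16] → .  [on edge]
    (2,4)@(5, 9): e=[30,-2,20] → .
    (3,4)@(7, 9): e=[12,12,24] → X
    (4,4)@(9, 9): e=[-6,26,28] → .
    (3,5)@(7, 11): e=[6,6,36] → X
    (4,5)@(9, 11): e=[-12,20,40] → .
    (3,6)@(7, 13): e=[0,0,48] → .  [on edge]
    (2,9)@(5, 19): e=[0,-32,80] → .  [on edge]
  covered (6 px):
    . . . . . .
    . . . . . .
    . . . X X .
    . . X X . .
    . . . X . .
    . . . X . .
    . . . . . .
    . . . . . .
    . . . . . .
    . . . . . .
    . . . . . .
    . . . . . .
T1:
  2·area = 59  (B↔C swapped to make it positive)
  edge (6, 23)→(1, 7): d=(-5,-16) top-left  bias=+0
  edge (1, 7)→(10, 24): d=(9,17) right/bottom  bias=-1
  edge (10, 24)→(6, 23): d=(-4,-1) top-left  bias=+0
    (0,3)@(1, 7): e=[0,0,59] → .  [on edge]
    (1,5)@(3, 11): e=[12,2,45] → X
    (2,5)@(5, 11): e=[44,-32,47] → .
    (1,6)@(3, 13): e=[2,20,37] → X
    (2,6)@(5, 13): e=[34,-14,39] → .
    (1,7)@(3, 15): e=[-8,38,29] → .
    (2,7)@(5, 15): e=[24,4,31] → X
    (3,7)@(7, 15): e=[56,-30,33] → .
    (2,8)@(5, 17): e=[14,22,23] → X
    (3,8)@(7, 17): e=[46,-12,25] → .
    (2,9)@(5, 19): e=[4,40,15] → X
    (3,9)@(7, 19): e=[36,6,17] → X
  covered (9 px):
    . . . . . .
    . . . . . .
    . . . . . .
    . . . . . .
    . . . . . .
    . X . . . .
    . X . . . .
    . . X . . .
    . . X . . .
    . . X X . .
    . . . X . .
    . . . X X .
T2:
  2·area = 64
  edge (0, 22)→(8, 6): d=(8,-16) top-left  bias=+0
  edge (8, 6)→(9, 12): d=(1,6) right/bottom  bias=-1
  edge (9, 12)→(0, 22): d=(-9,10) right/bottom  bias=-1
    (3,4)@(7, 9): e=[8,9,47] → X
    (4,4)@(9, 9): e=[40,-3,27] → .
    (3,5)@(7, 11): e=[24,11,29] → X
    (4,5)@(9, 11): e=[56,-1,9] → .
    (2,6)@(5, 13): e=[8,25,31] → X
    (4,6)@(9, 13): e=[72,1,-9] → .
    (2,7)@(5, 15): e=[24,27,13] → X
    (3,7)@(7, 15): e=[56,15,-7] → .
    (1,8)@(3, 17): e=[8,41,15] → X
    (2,8)@(5, 17): e=[40,29,-5] → .
    (1,9)@(3, 19): e=[24,43,-3] → .
  covered (6 px):
    . . . . . .
    . . . . . .
    . . . . . .
    . . . . . .
    . . . X . .
    . . . X . .
    . . X X . .
    . . X . . .
    . X . . . .
    . . . . . .
    . . . . . .
    . . . . . .
T3:
  2·area = 168
  edge (8, 0)→(12, 18): d=(4,18) right/bottom  bias=-1
  edge (12, 18)→(0, 6): d=(-12,-12) top-left  bias=+0
  edge (0, 6)→(8, 0): d=(8,-6) top-left  bias=+0
    (3,0)@(7, 1): e=[22,144,2] → X
    (4,0)@(9, 1): e=[-14,168,14] → .
    (2,1)@(5, 3): e=[66,96,6] → X
    (4,1)@(9, 3): e=[-6,144,30] → .
    (1,2)@(3, 5): e=[110,48,10] → X
    (4,2)@(9, 5): e=[2,120,46] → X
    (5,2)@(11, 5): e=[-34,144,58] → .
    (0,3)@(1, 7): e=[154,0,14] → X  [on edge]
    (5,3)@(11, 7): e=[-26,120,74] → .
    (0,4)@(1, 9): e=[162,-24,30] → .
    (1,4)@(3, 9): e=[126,0,42] → X  [on edge]
    (5,4)@(11, 9): e=[-18,96,90] → .
    (2,5)@(5, 11): e=[98,0,70] → X  [on edge]
    (3,6)@(7, 13): e=[70,0,98] → X  [on edge]
    (4,7)@(9, 15): e=[42,0,126] → X  [on edge]
    (5,8)@(11, 17): e=[14,0,154] → X  [on edge]
  covered (24 px):
    . . . X . .
    . . X X . .
    . X X X X .
    X X X X X .
    . X X X X .
    . . X X X .
    . . . X X .
    . . . . X X
    . . . . . X
    . . . . . .
    . . . . . .
    . . . . . .
T4:
  2·area = 22
  edge (2, 11)→(8, 12): d=(6,1) right/bottom  bias=-1
  edge (8, 12)→(10, 16): d=(2,4) right/bottom  bias=-1
  edge (10, 16)→(2, 11): d=(-8,-5) top-left  bias=+0
    (3,6)@(7, 13): e=[7,6,9] → X
    (4,6)@(9, 13): e=[5,-2,19] → .
    (3,7)@(7, 15): e=[19,10,-7] → .
    (4,7)@(9, 15): e=[17,2,3] → X
    (5,7)@(11, 15): e=[15,-6,13] → .
    (4,8)@(9, 17): e=[29,6,-13] → .
  covered (2 px):
    . . . . . .
    . . . . . .
    . . . . . .
    . . . . . .
    . . . . . .
    . . . . . .
    . . . X . .
    . . . . X .
    . . . . . .
    . . . . . .
    . . . . . .
    . . . . . .

Result: 47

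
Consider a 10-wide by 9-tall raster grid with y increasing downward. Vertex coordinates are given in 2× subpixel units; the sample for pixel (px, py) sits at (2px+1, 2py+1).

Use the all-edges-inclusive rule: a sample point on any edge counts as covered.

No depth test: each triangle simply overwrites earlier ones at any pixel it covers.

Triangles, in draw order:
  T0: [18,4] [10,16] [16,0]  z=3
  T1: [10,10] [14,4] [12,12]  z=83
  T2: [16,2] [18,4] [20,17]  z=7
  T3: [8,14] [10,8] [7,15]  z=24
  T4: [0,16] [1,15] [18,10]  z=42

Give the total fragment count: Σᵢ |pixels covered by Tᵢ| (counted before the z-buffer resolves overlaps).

T0:
  2·area = 56
  edge (18, 4)→(10, 16): d=(-8,12) inclusive
  edge (10, 16)→(16, 0): d=(6,-16) inclusive
  edge (16, 0)→(18, 4): d=(2,4) inclusive
    (7,1)@(15, 3): e=[44,2,10] → █
    (8,1)@(17, 3): e=[20,34,2] → █
    (9,1)@(19, 3): e=[-4,66,-6] → ·
    (7,2)@(15, 5): e=[28,14,14] → █
    (9,2)@(19, 5): e=[-20,78,-2] → ·
    (7,3)@(15, 7): e=[12,26,18] → █
    (8,3)@(17, 7): e=[-12,58,10] → ·
    (6,4)@(13, 9): e=[20,6,30] → █
    (7,4)@(15, 9): e=[-4,38,22] → ·
    (6,5)@(13, 11): e=[4,18,34] → █
    (7,5)@(15, 11): e=[-20,50,26] → ·
    (6,6)@(13, 13): e=[-12,30,38] → ·
  covered (7 px):
    · · · · · · · · · ·
    · · · · · · · █ █ ·
    · · · · · · · █ █ ·
    · · · · · · · █ · ·
    · · · · · · █ · · ·
    · · · · · · █ · · ·
    · · · · · · · · · ·
    · · · · · · · · · ·
    · · · · · · · · · ·
T1:
  2·area = 20
  edge (10, 10)→(14, 4): d=(4,-6) inclusive
  edge (14, 4)→(12, 12): d=(-2,8) inclusive
  edge (12, 12)→(10, 10): d=(-2,-2) inclusive
    (0,0)@(1, 1): e=[-90,110,0] → ·  [on edge]
    (1,1)@(3, 3): e=[-70,90,0] → ·  [on edge]
    (2,2)@(5, 5): e=[-50,70,0] → ·  [on edge]
    (3,3)@(7, 7): e=[-30,50,0] → ·  [on edge]
    (6,3)@(13, 7): e=[6,2,12] → █
    (7,3)@(15, 7): e=[18,-14,16] → ·
    (4,4)@(9, 9): e=[-10,30,0] → ·  [on edge]
    (5,4)@(11, 9): e=[2,14,4] → █
    (6,4)@(13, 9): e=[14,-2,8] → ·
    (5,5)@(11, 11): e=[10,10,0] → █  [on edge]
    (6,5)@(13, 11): e=[22,-6,4] → ·
    (5,6)@(11, 13): e=[18,6,-4] → ·
    (6,6)@(13, 13): e=[30,-10,0] → ·  [on edge]
    (7,7)@(15, 15): e=[50,-30,0] → ·  [on edge]
    (8,8)@(17, 17): e=[70,-50,0] → ·  [on edge]
  covered (3 px):
    · · · · · · · · · ·
    · · · · · · · · · ·
    · · · · · · · · · ·
    · · · · · · █ · · ·
    · · · · · █ · · · ·
    · · · · · █ · · · ·
    · · · · · · · · · ·
    · · · · · · · · · ·
    · · · · · · · · · ·
T2:
  2·area = 22
  edge (16, 2)→(18, 4): d=(2,2) inclusive
  edge (18, 4)→(20, 17): d=(2,13) inclusive
  edge (20, 17)→(16, 2): d=(-4,-15) inclusive
    (7,0)@(15, 1): e=[0,33,-11] → ·  [on edge]
    (8,1)@(17, 3): e=[0,11,11] → █  [on edge]
    (9,1)@(19, 3): e=[-4,-15,41] → ·
    (8,2)@(17, 5): e=[4,15,3] → █
    (9,2)@(19, 5): e=[0,-11,33] → ·  [on edge]
    (8,3)@(17, 7): e=[8,19,-5] → ·
    (9,5)@(19, 11): e=[12,1,9] → █
    (9,6)@(19, 13): e=[16,5,1] → █
    (9,7)@(19, 15): e=[20,9,-7] → ·
  covered (4 px):
    · · · · · · · · · ·
    · · · · · · · · █ ·
    · · · · · · · · █ ·
    · · · · · · · · · ·
    · · · · · · · · · ·
    · · · · · · · · · █
    · · · · · · · · · █
    · · · · · · · · · ·
    · · · · · · · · · ·
T3:
  2·area = 4  (B↔C swapped to make it positive)
  edge (8, 14)→(7, 15): d=(-1,1) inclusive
  edge (7, 15)→(10, 8): d=(3,-7) inclusive
  edge (10, 8)→(8, 14): d=(-2,6) inclusive
    (6,0)@(13, 1): e=[8,0,-4] → ·  [on edge]
    (9,1)@(19, 3): e=[0,48,-44] → ·  [on edge]
    (5,2)@(11, 5): e=[6,-2,0] → ·  [on edge]
    (8,2)@(17, 5): e=[0,40,-36] → ·  [on edge]
    (7,3)@(15, 7): e=[0,32,-28] → ·  [on edge]
    (6,4)@(13, 9): e=[0,24,-20] → ·  [on edge]
    (4,5)@(9, 11): e=[2,2,0] → █  [on edge]
    (5,5)@(11, 11): e=[0,16,-12] → ·  [on edge]
    (4,6)@(9, 13): e=[0,8,-4] → ·  [on edge]
    (3,7)@(7, 15): e=[0,0,4] → █  [on edge]
    (4,7)@(9, 15): e=[-2,14,-8] → ·
    (2,8)@(5, 17): e=[0,-8,12] → ·  [on edge]
    (3,8)@(7, 17): e=[-2,6,0] → ·  [on edge]
  covered (2 px):
    · · · · · · · · · ·
    · · · · · · · · · ·
    · · · · · · · · · ·
    · · · · · · · · · ·
    · · · · · · · · · ·
    · · · · █ · · · · ·
    · · · · · · · · · ·
    · · · █ · · · · · ·
    · · · · · · · · · ·
T4:
  2·area = 12
  edge (0, 16)→(1, 15): d=(1,-1) inclusive
  edge (1, 15)→(18, 10): d=(17,-5) inclusive
  edge (18, 10)→(0, 16): d=(-18,6) inclusive
    (7,0)@(15, 1): e=[0,-168,180] → ·  [on edge]
    (6,1)@(13, 3): e=[0,-144,156] → ·  [on edge]
    (5,2)@(11, 5): e=[0,-120,132] → ·  [on edge]
    (4,3)@(9, 7): e=[0,-96,108] → ·  [on edge]
    (3,4)@(7, 9): e=[0,-72,84] → ·  [on edge]
    (2,5)@(5, 11): e=[0,-48,60] → ·  [on edge]
    (7,5)@(15, 11): e=[10,2,0] → █  [on edge]
    (8,5)@(17, 11): e=[12,12,-12] → ·
    (1,6)@(3, 13): e=[0,-24,36] → ·  [on edge]
    (4,6)@(9, 13): e=[6,6,0] → █  [on edge]
    (5,6)@(11, 13): e=[8,16,-12] → ·
    (7,6)@(15, 13): e=[12,36,-36] → ·
    (0,7)@(1, 15): e=[0,0,12] → █  [on edge]
    (1,7)@(3, 15): e=[2,10,0] → █  [on edge]
  covered (4 px):
    · · · · · · · · · ·
    · · · · · · · · · ·
    · · · · · · · · · ·
    · · · · · · · · · ·
    · · · · · · · · · ·
    · · · · · · · █ · ·
    · · · · █ · · · · ·
    █ █ · · · · · · · ·
    · · · · · · · · · ·

Result: 20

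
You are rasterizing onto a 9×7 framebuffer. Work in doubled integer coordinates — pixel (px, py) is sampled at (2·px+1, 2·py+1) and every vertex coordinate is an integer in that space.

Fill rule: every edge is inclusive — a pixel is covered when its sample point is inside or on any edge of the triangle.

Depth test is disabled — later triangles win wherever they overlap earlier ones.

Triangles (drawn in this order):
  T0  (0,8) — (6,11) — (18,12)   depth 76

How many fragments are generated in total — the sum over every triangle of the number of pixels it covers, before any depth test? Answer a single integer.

T0:
  2·area = 30  (B↔C swapped to make it positive)
  edge (0, 8)→(18, 12): d=(18,4) inclusive
  edge (18, 12)→(6, 11): d=(-12,-1) inclusive
  edge (6, 11)→(0, 8): d=(-6,-3) inclusive
    (1,4)@(3, 9): e=[6,21,3] → #
    (2,4)@(5, 9): e=[-2,23,9] → ·
    (1,5)@(3, 11): e=[42,-3,-9] → ·
    (3,5)@(7, 11): e=[26,1,3] → #
    (4,5)@(9, 11): e=[18,3,9] → #
    (5,5)@(11, 11): e=[10,5,15] → #
    (6,5)@(13, 11): e=[2,7,21] → #
    (7,5)@(15, 11): e=[-6,9,27] → ·
    (3,6)@(7, 13): e=[62,-23,-9] → ·
    (4,6)@(9, 13): e=[54,-21,-3] → ·
    (5,6)@(11, 13): e=[46,-19,3] → ·
    (6,6)@(13, 13): e=[38,-17,9] → ·
  covered (5 px):
    · · · · · · · · ·
    · · · · · · · · ·
    · · · · · · · · ·
    · · · · · · · · ·
    · # · · · · · · ·
    · · · # # # # · ·
    · · · · · · · · ·

Answer: 5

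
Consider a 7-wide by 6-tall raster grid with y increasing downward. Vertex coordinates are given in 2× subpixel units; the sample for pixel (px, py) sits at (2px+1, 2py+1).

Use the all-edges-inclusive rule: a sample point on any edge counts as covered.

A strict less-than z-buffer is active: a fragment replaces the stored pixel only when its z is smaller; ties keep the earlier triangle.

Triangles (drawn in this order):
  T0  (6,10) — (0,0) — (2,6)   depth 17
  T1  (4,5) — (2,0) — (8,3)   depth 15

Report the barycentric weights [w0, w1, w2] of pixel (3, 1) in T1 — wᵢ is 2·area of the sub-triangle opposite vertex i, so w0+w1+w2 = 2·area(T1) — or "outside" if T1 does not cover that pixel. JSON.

T0:
  2·area = 16  (B↔C swapped to make it positive)
  edge (6, 10)→(2, 6): d=(-4,-4) inclusive
  edge (2, 6)→(0, 0): d=(-2,-6) inclusive
  edge (0, 0)→(6, 10): d=(6,10) inclusive
    (0,1)@(1, 3): e=[8,0,8] → #  [on edge]
    (1,1)@(3, 3): e=[16,12,-12] → ·
    (0,2)@(1, 5): e=[0,-4,20] → ·  [on edge]
    (1,2)@(3, 5): e=[8,8,0] → #  [on edge]
    (2,2)@(5, 5): e=[16,20,-20] → ·
    (1,3)@(3, 7): e=[0,4,12] → #  [on edge]
    (2,3)@(5, 7): e=[8,16,-8] → ·
    (1,4)@(3, 9): e=[-8,0,24] → ·  [on edge]
    (2,4)@(5, 9): e=[0,12,4] → #  [on edge]
    (3,4)@(7, 9): e=[8,24,-16] → ·
    (2,5)@(5, 11): e=[-8,8,16] → ·
    (3,5)@(7, 11): e=[0,20,-4] → ·  [on edge]
  covered (4 px):
    · · · · · · ·
    # · · · · · ·
    · # · · · · ·
    · # · · · · ·
    · · # · · · ·
    · · · · · · ·
T1:
  2·area = 24
  edge (4, 5)→(2, 0): d=(-2,-5) inclusive
  edge (2, 0)→(8, 3): d=(6,3) inclusive
  edge (8, 3)→(4, 5): d=(-4,2) inclusive
    (1,0)@(3, 1): e=[3,3,18] → #
    (2,0)@(5, 1): e=[13,-3,14] → ·
    (1,1)@(3, 3): e=[-1,15,10] → ·
    (2,1)@(5, 3): e=[9,9,6] → #
    (3,1)@(7, 3): e=[19,3,2] → #
    (4,1)@(9, 3): e=[29,-3,-2] → ·
    (2,2)@(5, 5): e=[5,21,-2] → ·
    (3,2)@(7, 5): e=[15,15,-6] → ·
  covered (3 px):
    · # · · · · ·
    · · # # · · ·
    · · · · · · ·
    · · · · · · ·
    · · · · · · ·
    · · · · · · ·

Result: [3,2,19]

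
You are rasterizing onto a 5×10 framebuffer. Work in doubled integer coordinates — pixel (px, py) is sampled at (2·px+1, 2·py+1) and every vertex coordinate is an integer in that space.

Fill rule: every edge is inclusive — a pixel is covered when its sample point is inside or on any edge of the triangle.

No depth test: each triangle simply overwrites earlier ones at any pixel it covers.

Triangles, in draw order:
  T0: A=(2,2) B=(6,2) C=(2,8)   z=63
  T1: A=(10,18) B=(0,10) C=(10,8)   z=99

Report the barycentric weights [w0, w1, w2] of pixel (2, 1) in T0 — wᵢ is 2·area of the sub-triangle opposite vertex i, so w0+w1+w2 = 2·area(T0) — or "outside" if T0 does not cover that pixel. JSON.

T0:
  2·area = 24
  edge (2, 2)→(6, 2): d=(4,0) inclusive
  edge (6, 2)→(2, 8): d=(-4,6) inclusive
  edge (2, 8)→(2, 2): d=(0,-6) inclusive
    (1,1)@(3, 3): e=[4,14,6] → X
    (2,1)@(5, 3): e=[4,2,18] → X
    (3,1)@(7, 3): e=[4,-10,30] → .
    (1,2)@(3, 5): e=[12,6,6] → X
    (2,2)@(5, 5): e=[12,-6,18] → .
    (1,3)@(3, 7): e=[20,-2,6] → .
  covered (3 px):
    . . . . .
    . X X . .
    . X . . .
    . . . . .
    . . . . .
    . . . . .
    . . . . .
    . . . . .
    . . . . .
    . . . . .
T1:
  2·area = 100
  edge (10, 18)→(0, 10): d=(-10,-8) inclusive
  edge (0, 10)→(10, 8): d=(10,-2) inclusive
  edge (10, 8)→(10, 18): d=(0,10) inclusive
    (2,4)@(5, 9): e=[50,0,50] → X  [on edge]
    (3,4)@(7, 9): e=[66,4,30] → X
    (4,4)@(9, 9): e=[82,8,10] → X
    (1,5)@(3, 11): e=[14,16,70] → X
    (1,6)@(3, 13): e=[-6,36,70] → .
    (2,6)@(5, 13): e=[10,40,50] → X
    (2,7)@(5, 15): e=[-10,60,50] → .
    (3,7)@(7, 15): e=[6,64,30] → X
    (3,8)@(7, 17): e=[-14,84,30] → .
    (4,8)@(9, 17): e=[2,88,10] → X
    (4,9)@(9, 19): e=[-18,108,10] → .
  covered (13 px):
    . . . . .
    . . . . .
    . . . . .
    . . . . .
    . . X X X
    . X X X X
    . . X X X
    . . . X X
    . . . . X
    . . . . .

Final: [2,18,4]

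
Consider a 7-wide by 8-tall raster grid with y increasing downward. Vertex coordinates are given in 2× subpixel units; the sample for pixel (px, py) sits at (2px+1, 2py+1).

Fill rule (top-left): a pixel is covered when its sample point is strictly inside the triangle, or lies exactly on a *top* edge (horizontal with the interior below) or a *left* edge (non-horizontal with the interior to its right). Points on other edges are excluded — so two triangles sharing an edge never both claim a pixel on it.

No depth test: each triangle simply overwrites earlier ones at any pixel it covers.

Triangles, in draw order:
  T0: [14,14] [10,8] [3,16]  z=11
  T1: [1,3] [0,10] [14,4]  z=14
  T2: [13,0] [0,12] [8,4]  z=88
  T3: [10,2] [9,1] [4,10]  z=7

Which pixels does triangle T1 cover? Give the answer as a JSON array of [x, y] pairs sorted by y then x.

T0:
  2·area = 74  (B↔C swapped to make it positive)
  edge (14, 14)→(3, 16): d=(-11,2) right/bottom  bias=-1
  edge (3, 16)→(10, 8): d=(7,-8) top-left  bias=+0
  edge (10, 8)→(14, 14): d=(4,6) right/bottom  bias=-1
    (4,5)@(9, 11): e=[43,13,18] → X
    (5,5)@(11, 11): e=[39,29,6] → X
    (6,5)@(13, 11): e=[35,45,-6] → .
    (3,6)@(7, 13): e=[25,11,38] → X
    (6,6)@(13, 13): e=[13,59,2] → X
    (2,7)@(5, 15): e=[7,9,58] → X
    (4,7)@(9, 15): e=[-1,41,34] → .
    (5,7)@(11, 15): e=[-5,57,22] → .
    (6,7)@(13, 15): e=[-9,73,10] → .
  covered (8 px):
    . . . . . . .
    . . . . . . .
    . . . . . . .
    . . . . . . .
    . . . . . . .
    . . . . X X .
    . . . X X X X
    . . X X . . .
T1:
  2·area = 92  (B↔C swapped to make it positive)
  edge (1, 3)→(14, 4): d=(13,1) right/bottom  bias=-1
  edge (14, 4)→(0, 10): d=(-14,6) right/bottom  bias=-1
  edge (0, 10)→(1, 3): d=(1,-7) top-left  bias=+0
    (0,1)@(1, 3): e=[0,92,0] → .  [on edge]
    (0,2)@(1, 5): e=[26,64,2] → X
    (1,2)@(3, 5): e=[24,52,16] → X
    (2,2)@(5, 5): e=[22,40,30] → X
    (3,2)@(7, 5): e=[20,28,44] → X
    (4,2)@(9, 5): e=[18,16,58] → X
    (5,2)@(11, 5): e=[16,4,72] → X
    (6,2)@(13, 5): e=[14,-8,86] → .
    (0,3)@(1, 7): e=[52,36,4] → X
    (3,3)@(7, 7): e=[46,0,46] → .  [on edge]
    (4,3)@(9, 7): e=[44,-12,60] → .
    (5,3)@(11, 7): e=[42,-24,74] → .
  covered (10 px):
    . . . . . . .
    . . . . . . .
    X X X X X X .
    X X X . . . .
    X . . . . . .
    . . . . . . .
    . . . . . . .
    . . . . . . .
T2:
  2·area = 8
  edge (13, 0)→(0, 12): d=(-13,12) right/bottom  bias=-1
  edge (0, 12)→(8, 4): d=(8,-8) top-left  bias=+0
  edge (8, 4)→(13, 0): d=(5,-4) top-left  bias=+0
    (5,0)@(11, 1): e=[11,0,-3] → .  [on edge]
    (4,1)@(9, 3): e=[9,0,-1] → .  [on edge]
    (3,2)@(7, 5): e=[7,0,1] → X  [on edge]
    (4,2)@(9, 5): e=[-17,16,9] → .
    (2,3)@(5, 7): e=[5,0,3] → X  [on edge]
    (3,3)@(7, 7): e=[-19,16,11] → .
    (1,4)@(3, 9): e=[3,0,5] → X  [on edge]
    (2,4)@(5, 9): e=[-21,16,13] → .
    (0,5)@(1, 11): e=[1,0,7] → X  [on edge]
    (1,5)@(3, 11): e=[-23,16,15] → .
    (0,6)@(1, 13): e=[-25,16,17] → .
  covered (4 px):
    . . . . . . .
    . . . . . . .
    . . . X . . .
    . . X . . . .
    . X . . . . .
    X . . . . . .
    . . . . . . .
    . . . . . . .
T3:
  2·area = 14  (B↔C swapped to make it positive)
  edge (10, 2)→(4, 10): d=(-6,8) right/bottom  bias=-1
  edge (4, 10)→(9, 1): d=(5,-9) top-left  bias=+0
  edge (9, 1)→(10, 2): d=(1,1) right/bottom  bias=-1
    (4,0)@(9, 1): e=[14,0,0] → .  [on edge]
    (4,1)@(9, 3): e=[2,10,2] → X
    (5,1)@(11, 3): e=[-14,28,0] → .  [on edge]
    (3,2)@(7, 5): e=[6,2,6] → X
    (4,2)@(9, 5): e=[-10,20,4] → .
    (6,2)@(13, 5): e=[-42,56,0] → .  [on edge]
    (3,3)@(7, 7): e=[-6,12,8] → .
  covered (2 px):
    . . . . . . .
    . . . . X . .
    . . . X . . .
    . . . . . . .
    . . . . . . .
    . . . . . . .
    . . . . . . .
    . . . . . . .

Result: [[0,2],[1,2],[2,2],[3,2],[4,2],[5,2],[0,3],[1,3],[2,3],[0,4]]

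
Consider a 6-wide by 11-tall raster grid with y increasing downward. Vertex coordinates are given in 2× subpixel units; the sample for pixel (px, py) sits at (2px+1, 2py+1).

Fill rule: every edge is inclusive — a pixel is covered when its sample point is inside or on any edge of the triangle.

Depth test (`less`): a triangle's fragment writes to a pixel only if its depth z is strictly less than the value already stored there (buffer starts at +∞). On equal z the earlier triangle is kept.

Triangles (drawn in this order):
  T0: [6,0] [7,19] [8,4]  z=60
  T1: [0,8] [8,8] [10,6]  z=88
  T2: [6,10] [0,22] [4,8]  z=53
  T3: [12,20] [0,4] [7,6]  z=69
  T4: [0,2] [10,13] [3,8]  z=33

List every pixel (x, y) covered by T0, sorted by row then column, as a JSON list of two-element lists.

T0:
  2·area = 34  (B↔C swapped to make it positive)
  edge (6, 0)→(8, 4): d=(2,4) inclusive
  edge (8, 4)→(7, 19): d=(-1,15) inclusive
  edge (7, 19)→(6, 0): d=(-1,-19) inclusive
    (3,1)@(7, 3): e=[2,16,16] → X
    (4,1)@(9, 3): e=[-6,-14,54] → .
    (3,2)@(7, 5): e=[6,14,14] → X
    (4,2)@(9, 5): e=[-2,-16,52] → .
    (3,3)@(7, 7): e=[10,12,12] → X
    (4,3)@(9, 7): e=[2,-18,50] → .
    (3,4)@(7, 9): e=[14,10,10] → X
    (4,4)@(9, 9): e=[6,-20,48] → .
    (3,5)@(7, 11): e=[18,8,8] → X
    (4,5)@(9, 11): e=[10,-22,46] → .
    (3,6)@(7, 13): e=[22,6,6] → X
    (4,6)@(9, 13): e=[14,-24,44] → .
    (3,9)@(7, 19): e=[34,0,0] → X  [on edge]
  covered (9 px):
    . . . . . .
    . . . X . .
    . . . X . .
    . . . X . .
    . . . X . .
    . . . X . .
    . . . X . .
    . . . X . .
    . . . X . .
    . . . X . .
    . . . . . .
T1:
  2·area = 16  (B↔C swapped to make it positive)
  edge (0, 8)→(10, 6): d=(10,-2) inclusive
  edge (10, 6)→(8, 8): d=(-2,2) inclusive
  edge (8, 8)→(0, 8): d=(-8,0) inclusive
    (5,2)@(11, 5): e=[-8,0,24] → .  [on edge]
    (2,3)@(5, 7): e=[0,8,8] → X  [on edge]
    (3,3)@(7, 7): e=[4,4,8] → X
    (4,3)@(9, 7): e=[8,0,8] → X  [on edge]
    (5,3)@(11, 7): e=[12,-4,8] → .
    (2,4)@(5, 9): e=[20,4,-8] → .
    (3,4)@(7, 9): e=[24,0,-8] → .  [on edge]
    (4,4)@(9, 9): e=[28,-4,-8] → .
    (2,5)@(5, 11): e=[40,0,-24] → .  [on edge]
    (1,6)@(3, 13): e=[56,0,-40] → .  [on edge]
    (0,7)@(1, 15): e=[72,0,-56] → .  [on edge]
  covered (3 px):
    . . . . . .
    . . . . . .
    . . . . . .
    . . X X X .
    . . . . . .
    . . . . . .
    . . . . . .
    . . . . . .
    . . . . . .
    . . . . . .
    . . . . . .
T2:
  2·area = 36
  edge (6, 10)→(0, 22): d=(-6,12) inclusive
  edge (0, 22)→(4, 8): d=(4,-14) inclusive
  edge (4, 8)→(6, 10): d=(2,2) inclusive
    (0,2)@(1, 5): e=[90,-54,0] → .  [on edge]
    (1,3)@(3, 7): e=[54,-18,0] → .  [on edge]
    (2,4)@(5, 9): e=[18,18,0] → X  [on edge]
    (3,4)@(7, 9): e=[-6,46,-4] → .
    (2,5)@(5, 11): e=[6,26,4] → X
    (3,5)@(7, 11): e=[-18,54,0] → .  [on edge]
    (1,6)@(3, 13): e=[18,6,12] → X
    (2,6)@(5, 13): e=[-6,34,8] → .
    (4,6)@(9, 13): e=[-54,90,0] → .  [on edge]
    (1,7)@(3, 15): e=[6,14,16] → X
    (2,7)@(5, 15): e=[-18,42,12] → .
    (5,7)@(11, 15): e=[-90,126,0] → .  [on edge]
  covered (5 px):
    . . . . . .
    . . . . . .
    . . . . . .
    . . . . . .
    . . X . . .
    . . X . . .
    . X . . . .
    . X . . . .
    . . . . . .
    X . . . . .
    . . . . . .
T3:
  2·area = 88
  edge (12, 20)→(0, 4): d=(-12,-16) inclusive
  edge (0, 4)→(7, 6): d=(7,2) inclusive
  edge (7, 6)→(12, 20): d=(5,14) inclusive
    (0,2)@(1, 5): e=[4,5,79] → X
    (1,2)@(3, 5): e=[36,1,51] → X
    (2,2)@(5, 5): e=[68,-3,23] → .
    (0,3)@(1, 7): e=[-20,19,89] → .
    (1,3)@(3, 7): e=[12,15,61] → X
    (2,3)@(5, 7): e=[44,11,33] → X
    (3,3)@(7, 7): e=[76,7,5] → X
    (4,3)@(9, 7): e=[108,3,-23] → .
    (1,4)@(3, 9): e=[-12,29,71] → .
    (2,4)@(5, 9): e=[20,25,43] → X
    (4,4)@(9, 9): e=[84,17,-13] → .
    (2,5)@(5, 11): e=[-4,39,53] → .
  covered (11 px):
    . . . . . .
    . . . . . .
    X X . . . .
    . X X X . .
    . . X X . .
    . . . X . .
    . . . X X .
    . . . . X .
    . . . . . .
    . . . . . .
    . . . . . .
T4:
  2·area = 27
  edge (0, 2)→(10, 13): d=(10,11) inclusive
  edge (10, 13)→(3, 8): d=(-7,-5) inclusive
  edge (3, 8)→(0, 2): d=(-3,-6) inclusive
    (1,3)@(3, 7): e=[17,7,3] → X
    (2,3)@(5, 7): e=[-5,17,15] → .
    (1,4)@(3, 9): e=[37,-7,-3] → .
    (2,4)@(5, 9): e=[15,3,9] → X
    (3,4)@(7, 9): e=[-7,13,21] → .
    (2,5)@(5, 11): e=[35,-11,3] → .
  covered (2 px):
    . . . . . .
    . . . . . .
    . . . . . .
    . X . . . .
    . . X . . .
    . . . . . .
    . . . . . .
    . . . . . .
    . . . . . .
    . . . . . .
    . . . . . .

Result: [[3,1],[3,2],[3,3],[3,4],[3,5],[3,6],[3,7],[3,8],[3,9]]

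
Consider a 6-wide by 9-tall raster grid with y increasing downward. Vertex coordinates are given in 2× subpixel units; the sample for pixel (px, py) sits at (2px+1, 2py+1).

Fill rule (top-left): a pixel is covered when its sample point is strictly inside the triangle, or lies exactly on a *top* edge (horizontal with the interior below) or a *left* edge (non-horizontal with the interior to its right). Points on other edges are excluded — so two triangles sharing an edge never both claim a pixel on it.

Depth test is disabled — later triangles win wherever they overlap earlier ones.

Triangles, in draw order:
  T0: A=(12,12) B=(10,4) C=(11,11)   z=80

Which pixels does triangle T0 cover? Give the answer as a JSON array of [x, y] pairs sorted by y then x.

T0:
  2·area = 6  (B↔C swapped to make it positive)
  edge (12, 12)→(11, 11): d=(-1,-1) top-left  bias=+0
  edge (11, 11)→(10, 4): d=(-1,-7) top-left  bias=+0
  edge (10, 4)→(12, 12): d=(2,8) right/bottom  bias=-1
    (0,0)@(1, 1): e=[0,-60,66] → ·  [on edge]
    (1,1)@(3, 3): e=[0,-48,54] → ·  [on edge]
    (2,2)@(5, 5): e=[0,-36,42] → ·  [on edge]
    (3,3)@(7, 7): e=[0,-24,30] → ·  [on edge]
    (4,4)@(9, 9): e=[0,-12,18] → ·  [on edge]
    (5,4)@(11, 9): e=[2,2,2] → █
    (5,5)@(11, 11): e=[0,0,6] → █  [on edge]
    (5,6)@(11, 13): e=[-2,-2,10] → ·
  covered (2 px):
    · · · · · ·
    · · · · · ·
    · · · · · ·
    · · · · · ·
    · · · · · █
    · · · · · █
    · · · · · ·
    · · · · · ·
    · · · · · ·

Answer: [[5,4],[5,5]]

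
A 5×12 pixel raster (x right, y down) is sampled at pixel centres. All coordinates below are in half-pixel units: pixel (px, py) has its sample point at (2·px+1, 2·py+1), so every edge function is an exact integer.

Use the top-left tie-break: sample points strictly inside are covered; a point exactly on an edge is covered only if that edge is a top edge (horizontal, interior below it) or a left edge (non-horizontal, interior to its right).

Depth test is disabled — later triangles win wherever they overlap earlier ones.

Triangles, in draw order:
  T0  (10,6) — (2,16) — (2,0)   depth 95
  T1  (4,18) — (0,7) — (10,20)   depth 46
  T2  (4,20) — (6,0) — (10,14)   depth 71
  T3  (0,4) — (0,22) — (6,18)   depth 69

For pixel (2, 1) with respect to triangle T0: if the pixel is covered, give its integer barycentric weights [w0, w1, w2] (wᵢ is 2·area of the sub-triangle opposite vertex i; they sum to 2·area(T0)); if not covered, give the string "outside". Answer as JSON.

T0:
  2·area = 128
  edge (10, 6)→(2, 16): d=(-8,10) right/bottom  bias=-1
  edge (2, 16)→(2, 0): d=(0,-16) top-left  bias=+0
  edge (2, 0)→(10, 6): d=(8,6) right/bottom  bias=-1
    (1,0)@(3, 1): e=[110,16,2] → #
    (2,0)@(5, 1): e=[90,48,-10] → ·
    (1,1)@(3, 3): e=[94,16,18] → #
    (2,1)@(5, 3): e=[74,48,6] → #
    (3,1)@(7, 3): e=[54,80,-6] → ·
    (1,2)@(3, 5): e=[78,16,34] → #
    (3,2)@(7, 5): e=[38,80,10] → #
    (4,2)@(9, 5): e=[18,112,-2] → ·
    (1,3)@(3, 7): e=[62,16,50] → #
    (4,3)@(9, 7): e=[2,112,14] → #
    (1,4)@(3, 9): e=[46,16,66] → #
    (4,4)@(9, 9): e=[-14,112,30] → ·
  covered (16 px):
    · # · · ·
    · # # · ·
    · # # # ·
    · # # # #
    · # # # ·
    · # # · ·
    · # · · ·
    · · · · ·
    · · · · ·
    · · · · ·
    · · · · ·
    · · · · ·
T1:
  2·area = 58
  edge (4, 18)→(0, 7): d=(-4,-11) top-left  bias=+0
  edge (0, 7)→(10, 20): d=(10,13) right/bottom  bias=-1
  edge (10, 20)→(4, 18): d=(-6,-2) top-left  bias=+0
    (0,4)@(1, 9): e=[3,7,48] → #
    (1,4)@(3, 9): e=[25,-19,52] → ·
    (0,5)@(1, 11): e=[-5,27,36] → ·
    (1,5)@(3, 11): e=[17,1,40] → #
    (2,5)@(5, 11): e=[39,-25,44] → ·
    (1,6)@(3, 13): e=[9,21,28] → #
    (2,6)@(5, 13): e=[31,-5,32] → ·
    (1,7)@(3, 15): e=[1,41,16] → #
    (2,7)@(5, 15): e=[23,15,20] → #
    (3,7)@(7, 15): e=[45,-11,24] → ·
    (0,8)@(1, 17): e=[-29,87,0] → ·  [on edge]
    (1,8)@(3, 17): e=[-7,61,4] → ·
    (3,9)@(7, 19): e=[29,29,0] → #  [on edge]
  covered (9 px):
    · · · · ·
    · · · · ·
    · · · · ·
    · · · · ·
    # · · · ·
    · # · · ·
    · # · · ·
    · # # · ·
    · · # # ·
    · · · # #
    · · · · ·
    · · · · ·
T2:
  2·area = 108
  edge (4, 20)→(6, 0): d=(2,-20) top-left  bias=+0
  edge (6, 0)→(10, 14): d=(4,14) right/bottom  bias=-1
  edge (10, 14)→(4, 20): d=(-6,6) right/bottom  bias=-1
    (3,2)@(7, 5): e=[30,6,72] → #
    (4,2)@(9, 5): e=[70,-22,60] → ·
    (3,3)@(7, 7): e=[34,14,60] → #
    (4,3)@(9, 7): e=[74,-14,48] → ·
    (3,4)@(7, 9): e=[38,22,48] → #
    (4,4)@(9, 9): e=[78,-6,36] → ·
    (2,5)@(5, 11): e=[2,58,48] → #
    (4,5)@(9, 11): e=[82,2,24] → #
    (2,6)@(5, 13): e=[6,66,36] → #
    (2,7)@(5, 15): e=[10,74,24] → #
    (4,7)@(9, 15): e=[90,18,0] → ·  [on edge]
    (2,8)@(5, 17): e=[14,82,12] → #
    (3,8)@(7, 17): e=[54,54,0] → ·  [on edge]
    (2,9)@(5, 19): e=[18,90,0] → ·  [on edge]
    (1,10)@(3, 21): e=[-18,126,0] → ·  [on edge]
    (0,11)@(1, 23): e=[-54,162,0] → ·  [on edge]
  covered (12 px):
    · · · · ·
    · · · · ·
    · · · # ·
    · · · # ·
    · · · # ·
    · · # # #
    · · # # #
    · · # # ·
    · · # · ·
    · · · · ·
    · · · · ·
    · · · · ·
T3:
  2·area = 108  (B↔C swapped to make it positive)
  edge (0, 4)→(6, 18): d=(6,14) right/bottom  bias=-1
  edge (6, 18)→(0, 22): d=(-6,4) right/bottom  bias=-1
  edge (0, 22)→(0, 4): d=(0,-18) top-left  bias=+0
    (0,3)@(1, 7): e=[4,86,18] → #
    (1,3)@(3, 7): e=[-24,78,54] → ·
    (0,4)@(1, 9): e=[16,74,18] → #
    (1,4)@(3, 9): e=[-12,66,54] → ·
    (0,5)@(1, 11): e=[28,62,18] → #
    (1,5)@(3, 11): e=[0,54,54] → ·  [on edge]
    (0,6)@(1, 13): e=[40,50,18] → #
    (1,6)@(3, 13): e=[12,42,54] → #
    (2,6)@(5, 13): e=[-16,34,90] → ·
    (0,7)@(1, 15): e=[52,38,18] → #
    (2,7)@(5, 15): e=[-4,22,90] → ·
    (0,8)@(1, 17): e=[64,26,18] → #
  covered (13 px):
    · · · · ·
    · · · · ·
    · · · · ·
    # · · · ·
    # · · · ·
    # · · · ·
    # # · · ·
    # # · · ·
    # # # · ·
    # # · · ·
    # · · · ·
    · · · · ·

Final: [48,6,74]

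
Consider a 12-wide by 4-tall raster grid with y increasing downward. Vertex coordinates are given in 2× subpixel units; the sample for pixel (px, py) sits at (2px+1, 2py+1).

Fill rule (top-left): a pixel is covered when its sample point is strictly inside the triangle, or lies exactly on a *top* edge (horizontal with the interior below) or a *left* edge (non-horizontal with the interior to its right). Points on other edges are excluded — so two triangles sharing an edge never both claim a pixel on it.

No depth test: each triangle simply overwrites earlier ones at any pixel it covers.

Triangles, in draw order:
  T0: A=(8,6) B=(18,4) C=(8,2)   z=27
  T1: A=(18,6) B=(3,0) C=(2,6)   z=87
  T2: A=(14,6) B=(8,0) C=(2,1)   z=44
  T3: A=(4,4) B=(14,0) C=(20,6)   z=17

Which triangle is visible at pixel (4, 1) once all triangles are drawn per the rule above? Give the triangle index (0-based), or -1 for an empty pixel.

T0:
  2·area = 40  (B↔C swapped to make it positive)
  edge (8, 6)→(8, 2): d=(0,-4) top-left  bias=+0
  edge (8, 2)→(18, 4): d=(10,2) right/bottom  bias=-1
  edge (18, 4)→(8, 6): d=(-10,2) right/bottom  bias=-1
    (1,0)@(3, 1): e=[-20,0,60] → .  [on edge]
    (4,1)@(9, 3): e=[4,8,28] → X
    (5,1)@(11, 3): e=[12,4,24] → X
    (6,1)@(13, 3): e=[20,0,20] → .  [on edge]
    (11,1)@(23, 3): e=[60,-20,0] → .  [on edge]
    (4,2)@(9, 5): e=[4,28,8] → X
    (6,2)@(13, 5): e=[20,20,0] → .  [on edge]
    (11,2)@(23, 5): e=[60,0,-20] → .  [on edge]
    (1,3)@(3, 7): e=[-20,60,0] → .  [on edge]
    (4,3)@(9, 7): e=[4,48,-12] → .
    (5,3)@(11, 7): e=[12,44,-16] → .
  covered (4 px):
    . . . . . . . . . . . .
    . . . . X X . . . . . .
    . . . . X X . . . . . .
    . . . . . . . . . . . .
T1:
  2·area = 96  (B↔C swapped to make it positive)
  edge (18, 6)→(2, 6): d=(-16,0) right/bottom  bias=-1
  edge (2, 6)→(3, 0): d=(1,-6) top-left  bias=+0
  edge (3, 0)→(18, 6): d=(15,6) right/bottom  bias=-1
    (1,0)@(3, 1): e=[80,1,15] → X
    (2,0)@(5, 1): e=[80,13,3] → X
    (3,0)@(7, 1): e=[80,25,-9] → .
    (1,1)@(3, 3): e=[48,3,45] → X
    (3,1)@(7, 3): e=[48,27,21] → X
    (4,1)@(9, 3): e=[48,39,9] → X
    (5,1)@(11, 3): e=[48,51,-3] → .
    (1,2)@(3, 5): e=[16,5,75] → X
    (5,2)@(11, 5): e=[16,53,27] → X
    (6,2)@(13, 5): e=[16,65,15] → X
    (7,2)@(15, 5): e=[16,77,3] → X
    (8,2)@(17, 5): e=[16,89,-9] → .
  covered (13 px):
    . X X . . . . . . . . .
    . X X X X . . . . . . .
    . X X X X X X X . . . .
    . . . . . . . . . . . .
T2:
  2·area = 42  (B↔C swapped to make it positive)
  edge (14, 6)→(2, 1): d=(-12,-5) top-left  bias=+0
  edge (2, 1)→(8, 0): d=(6,-1) top-left  bias=+0
  edge (8, 0)→(14, 6): d=(6,6) right/bottom  bias=-1
    (1,0)@(3, 1): e=[5,1,36] → X
    (2,0)@(5, 1): e=[15,3,24] → X
    (3,0)@(7, 1): e=[25,5,12] → X
    (4,0)@(9, 1): e=[35,7,0] → .  [on edge]
    (1,1)@(3, 3): e=[-19,13,48] → .
    (2,1)@(5, 3): e=[-9,15,36] → .
    (3,1)@(7, 3): e=[1,17,24] → X
    (4,1)@(9, 3): e=[11,19,12] → X
    (5,1)@(11, 3): e=[21,21,0] → .  [on edge]
    (3,2)@(7, 5): e=[-23,29,36] → .
    (4,2)@(9, 5): e=[-13,31,24] → .
    (6,2)@(13, 5): e=[7,35,0] → .  [on edge]
    (7,3)@(15, 7): e=[-7,49,0] → .  [on edge]
  covered (5 px):
    . X X X . . . . . . . .
    . . . X X . . . . . . .
    . . . . . . . . . . . .
    . . . . . . . . . . . .
T3:
  2·area = 84
  edge (4, 4)→(14, 0): d=(10,-4) top-left  bias=+0
  edge (14, 0)→(20, 6): d=(6,6) right/bottom  bias=-1
  edge (20, 6)→(4, 4): d=(-16,-2) top-left  bias=+0
    (6,0)@(13, 1): e=[6,12,66] → X
    (7,0)@(15, 1): e=[14,0,70] → .  [on edge]
    (3,1)@(7, 3): e=[2,60,22] → X
    (4,1)@(9, 3): e=[10,48,26] → X
    (5,1)@(11, 3): e=[18,36,30] → X
    (7,1)@(15, 3): e=[34,12,38] → X
    (8,1)@(17, 3): e=[42,0,42] → .  [on edge]
    (3,2)@(7, 5): e=[22,72,-10] → .
    (4,2)@(9, 5): e=[30,60,-6] → .
    (5,2)@(11, 5): e=[38,48,-2] → .
    (6,2)@(13, 5): e=[46,36,2] → X
    (8,2)@(17, 5): e=[62,12,10] → X
    (9,2)@(19, 5): e=[70,0,14] → .  [on edge]
    (10,3)@(21, 7): e=[98,0,-14] → .  [on edge]
  covered (9 px):
    . . . . . . X . . . . .
    . . . X X X X X . . . .
    . . . . . . X X X . . .
    . . . . . . . . . . . .

Z-buffer (winner per pixel, '.' = empty):
  . 2 2 2 . . 3 . . . . .
  . 1 1 3 3 3 3 3 . . . .
  . 1 1 1 1 1 3 3 3 . . .
  . . . . . . . . . . . .

Answer: 3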